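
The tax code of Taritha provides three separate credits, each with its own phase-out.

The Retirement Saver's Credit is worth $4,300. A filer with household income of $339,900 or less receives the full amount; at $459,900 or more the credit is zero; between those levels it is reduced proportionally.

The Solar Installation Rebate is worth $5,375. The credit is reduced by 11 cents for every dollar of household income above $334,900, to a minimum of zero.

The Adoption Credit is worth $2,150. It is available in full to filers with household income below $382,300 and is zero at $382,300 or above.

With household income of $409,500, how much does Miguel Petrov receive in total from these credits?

Retirement Saver's Credit: $409,500 is $69,600 into a $120,000 phase-out range, leaving 50,400/120,000 of the credit: $4,300 × 50,400/120,000 = $1,806.
Solar Installation Rebate: 11% of the $74,600 excess over $334,900 is $8,206 ≥ base, so the credit is $0.
Adoption Credit: $409,500 meets or exceeds the $382,300 cutoff, so the credit is $0.
Total: $1,806 + $0 + $0 = $1,806.

$1,806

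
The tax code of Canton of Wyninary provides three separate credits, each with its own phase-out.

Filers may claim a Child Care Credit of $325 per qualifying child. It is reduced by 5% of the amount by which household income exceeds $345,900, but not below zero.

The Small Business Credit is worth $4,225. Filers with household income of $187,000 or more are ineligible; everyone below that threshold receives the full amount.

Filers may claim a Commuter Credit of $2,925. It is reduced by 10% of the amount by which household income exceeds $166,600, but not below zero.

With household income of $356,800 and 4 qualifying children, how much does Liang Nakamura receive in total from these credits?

Child Care Credit: base = 4 × $325 = $1,300. 5% of the $10,900 excess over $345,900 is $545; credit = $1,300 − $545 = $755.
Small Business Credit: $356,800 meets or exceeds the $187,000 cutoff, so the credit is $0.
Commuter Credit: 10% of the $190,200 excess over $166,600 is $19,020 ≥ base, so the credit is $0.
Total: $755 + $0 + $0 = $755.

$755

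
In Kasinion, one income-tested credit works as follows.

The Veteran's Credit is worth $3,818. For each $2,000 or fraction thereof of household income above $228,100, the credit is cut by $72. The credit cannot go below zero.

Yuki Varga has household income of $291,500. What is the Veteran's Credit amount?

Veteran's Credit: income exceeds $228,100 by $63,400, which is 32 full-or-partial $2,000 increments; reduction = 32 × $72 = $2,304, leaving $1,514.

$1,514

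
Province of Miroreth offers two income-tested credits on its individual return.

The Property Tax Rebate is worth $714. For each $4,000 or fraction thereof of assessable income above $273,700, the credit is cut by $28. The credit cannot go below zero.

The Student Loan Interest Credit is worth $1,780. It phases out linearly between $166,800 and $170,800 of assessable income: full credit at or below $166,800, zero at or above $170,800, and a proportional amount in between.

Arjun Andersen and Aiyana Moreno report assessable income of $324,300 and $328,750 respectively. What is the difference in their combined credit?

$28

Arjun ($324,300): Property Tax Rebate: income exceeds $273,700 by $50,600, which is 13 full-or-partial $4,000 increments; reduction = 13 × $28 = $364, leaving $350. Student Loan Interest Credit: $324,300 is at or above $170,800, so the credit is $0. total $350 + $0 = $350
Aiyana ($328,750): Property Tax Rebate: income exceeds $273,700 by $55,050, which is 14 full-or-partial $4,000 increments; reduction = 14 × $28 = $392, leaving $322. Student Loan Interest Credit: $328,750 is at or above $170,800, so the credit is $0. total $322 + $0 = $322
Difference: |$350 − $322| = $28.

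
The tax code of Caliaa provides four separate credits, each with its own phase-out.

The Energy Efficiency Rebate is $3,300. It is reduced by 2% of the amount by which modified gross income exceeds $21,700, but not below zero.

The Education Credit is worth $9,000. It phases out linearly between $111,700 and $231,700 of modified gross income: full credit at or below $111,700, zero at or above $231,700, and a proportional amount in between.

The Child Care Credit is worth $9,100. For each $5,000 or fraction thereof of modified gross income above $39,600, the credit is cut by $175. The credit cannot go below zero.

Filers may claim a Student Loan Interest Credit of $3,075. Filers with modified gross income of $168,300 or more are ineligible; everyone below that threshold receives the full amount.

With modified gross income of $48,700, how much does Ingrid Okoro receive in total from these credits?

Energy Efficiency Rebate: 2% of the $27,000 excess over $21,700 is $540; credit = $3,300 − $540 = $2,760.
Education Credit: $48,700 is at or below the $111,700 threshold, so the full $9,000 applies.
Child Care Credit: income exceeds $39,600 by $9,100, which is 2 full-or-partial $5,000 increments; reduction = 2 × $175 = $350, leaving $8,750.
Student Loan Interest Credit: $48,700 is below the $168,300 cutoff, so the full $3,075 applies.
Total: $2,760 + $9,000 + $8,750 + $3,075 = $23,585.

$23,585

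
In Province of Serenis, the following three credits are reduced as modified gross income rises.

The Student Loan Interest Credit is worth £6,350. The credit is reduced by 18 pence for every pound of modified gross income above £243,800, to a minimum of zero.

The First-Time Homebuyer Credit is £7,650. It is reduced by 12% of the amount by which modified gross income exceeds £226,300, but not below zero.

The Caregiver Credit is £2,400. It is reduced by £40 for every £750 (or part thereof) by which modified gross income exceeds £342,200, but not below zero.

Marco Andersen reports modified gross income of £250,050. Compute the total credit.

£12,425

Student Loan Interest Credit: 18% of the £6,250 excess over £243,800 is £1,125; credit = £6,350 − £1,125 = £5,225.
First-Time Homebuyer Credit: 12% of the £23,750 excess over £226,300 is £2,850; credit = £7,650 − £2,850 = £4,800.
Caregiver Credit: £250,050 is at or below the £342,200 threshold, so the full £2,400 applies.
Total: £5,225 + £4,800 + £2,400 = £12,425.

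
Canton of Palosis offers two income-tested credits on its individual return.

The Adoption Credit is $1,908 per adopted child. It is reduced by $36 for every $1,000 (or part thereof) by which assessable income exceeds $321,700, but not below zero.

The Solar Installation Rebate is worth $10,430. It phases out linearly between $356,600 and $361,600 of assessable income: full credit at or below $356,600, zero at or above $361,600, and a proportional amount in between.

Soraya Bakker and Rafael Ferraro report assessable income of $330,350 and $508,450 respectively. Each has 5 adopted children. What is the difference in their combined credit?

Soraya ($330,350): Adoption Credit: base = 5 × $1,908 = $9,540. income exceeds $321,700 by $8,650, which is 9 full-or-partial $1,000 increments; reduction = 9 × $36 = $324, leaving $9,216. Solar Installation Rebate: $330,350 is at or below the $356,600 threshold, so the full $10,430 applies. total $9,216 + $10,430 = $19,646
Rafael ($508,450): Adoption Credit: base = 5 × $1,908 = $9,540. income exceeds $321,700 by $186,750, which is 187 full-or-partial $1,000 increments; reduction = 187 × $36 = $6,732, leaving $2,808. Solar Installation Rebate: $508,450 is at or above $361,600, so the credit is $0. total $2,808 + $0 = $2,808
Difference: |$19,646 − $2,808| = $16,838.

$16,838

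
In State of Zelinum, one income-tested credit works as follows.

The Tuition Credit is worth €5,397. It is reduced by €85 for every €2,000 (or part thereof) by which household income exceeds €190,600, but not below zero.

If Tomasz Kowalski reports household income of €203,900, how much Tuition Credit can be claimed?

Tuition Credit: income exceeds €190,600 by €13,300, which is 7 full-or-partial €2,000 increments; reduction = 7 × €85 = €595, leaving €4,802.

€4,802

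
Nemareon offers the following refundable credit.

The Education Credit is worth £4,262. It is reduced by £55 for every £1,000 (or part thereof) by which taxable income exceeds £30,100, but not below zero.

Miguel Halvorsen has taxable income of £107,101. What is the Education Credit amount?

£0

Education Credit: income exceeds £30,100 by £77,001 → 78 increments × £55 = £4,290 ≥ base, so the credit is £0.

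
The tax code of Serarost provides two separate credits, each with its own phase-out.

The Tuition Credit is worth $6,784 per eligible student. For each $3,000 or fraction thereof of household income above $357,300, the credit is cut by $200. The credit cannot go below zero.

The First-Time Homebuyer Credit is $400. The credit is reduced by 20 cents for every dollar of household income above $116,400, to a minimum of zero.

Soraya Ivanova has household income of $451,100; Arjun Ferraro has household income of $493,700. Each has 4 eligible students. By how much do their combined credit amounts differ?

$2,800

Soraya ($451,100): Tuition Credit: base = 4 × $6,784 = $27,136. income exceeds $357,300 by $93,800, which is 32 full-or-partial $3,000 increments; reduction = 32 × $200 = $6,400, leaving $20,736. First-Time Homebuyer Credit: 20% of the $334,700 excess over $116,400 is $66,940 ≥ base, so the credit is $0. total $20,736 + $0 = $20,736
Arjun ($493,700): Tuition Credit: base = 4 × $6,784 = $27,136. income exceeds $357,300 by $136,400, which is 46 full-or-partial $3,000 increments; reduction = 46 × $200 = $9,200, leaving $17,936. First-Time Homebuyer Credit: 20% of the $377,300 excess over $116,400 is $75,460 ≥ base, so the credit is $0. total $17,936 + $0 = $17,936
Difference: |$20,736 − $17,936| = $2,800.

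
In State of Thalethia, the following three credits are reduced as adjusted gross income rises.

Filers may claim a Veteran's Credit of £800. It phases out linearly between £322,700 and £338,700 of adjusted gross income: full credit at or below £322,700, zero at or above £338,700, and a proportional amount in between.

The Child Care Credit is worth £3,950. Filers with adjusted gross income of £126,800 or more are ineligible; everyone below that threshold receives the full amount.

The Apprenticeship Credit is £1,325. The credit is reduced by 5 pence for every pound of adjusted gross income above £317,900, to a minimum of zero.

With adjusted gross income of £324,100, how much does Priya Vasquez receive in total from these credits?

£1,745

Veteran's Credit: £324,100 is £1,400 into a £16,000 phase-out range, leaving 14,600/16,000 of the credit: £800 × 14,600/16,000 = £730.
Child Care Credit: £324,100 meets or exceeds the £126,800 cutoff, so the credit is £0.
Apprenticeship Credit: 5% of the £6,200 excess over £317,900 is £310; credit = £1,325 − £310 = £1,015.
Total: £730 + £0 + £1,015 = £1,745.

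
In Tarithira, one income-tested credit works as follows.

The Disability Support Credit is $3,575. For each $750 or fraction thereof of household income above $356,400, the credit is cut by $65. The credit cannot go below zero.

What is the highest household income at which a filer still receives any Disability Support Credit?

$396,900

After 54 increments the reduction is 54 × $65 = $3,510, leaving $65; one more increment wipes it out. Increment 54 ends at excess 54 × $750 = $40,500, so the highest qualifying income is $356,400 + $40,500 = $396,900.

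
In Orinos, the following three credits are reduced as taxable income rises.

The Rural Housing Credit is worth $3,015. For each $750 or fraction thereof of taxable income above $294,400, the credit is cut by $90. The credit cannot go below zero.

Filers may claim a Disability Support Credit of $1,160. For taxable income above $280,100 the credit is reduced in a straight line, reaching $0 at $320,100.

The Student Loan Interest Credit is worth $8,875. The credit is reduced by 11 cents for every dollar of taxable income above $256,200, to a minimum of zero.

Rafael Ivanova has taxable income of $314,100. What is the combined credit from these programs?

$3,265

Rural Housing Credit: income exceeds $294,400 by $19,700, which is 27 full-or-partial $750 increments; reduction = 27 × $90 = $2,430, leaving $585.
Disability Support Credit: $314,100 is $34,000 into a $40,000 phase-out range, leaving 6,000/40,000 of the credit: $1,160 × 6,000/40,000 = $174.
Student Loan Interest Credit: 11% of the $57,900 excess over $256,200 is $6,369; credit = $8,875 − $6,369 = $2,506.
Total: $585 + $174 + $2,506 = $3,265.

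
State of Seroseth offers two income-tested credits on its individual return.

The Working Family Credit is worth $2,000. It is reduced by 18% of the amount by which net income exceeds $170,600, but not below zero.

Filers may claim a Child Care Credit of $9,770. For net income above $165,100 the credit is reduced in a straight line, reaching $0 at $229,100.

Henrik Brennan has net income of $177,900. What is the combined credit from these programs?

Working Family Credit: 18% of the $7,300 excess over $170,600 is $1,314; credit = $2,000 − $1,314 = $686.
Child Care Credit: $177,900 is $12,800 into a $64,000 phase-out range, leaving 51,200/64,000 of the credit: $9,770 × 51,200/64,000 = $7,816.
Total: $686 + $7,816 = $8,502.

$8,502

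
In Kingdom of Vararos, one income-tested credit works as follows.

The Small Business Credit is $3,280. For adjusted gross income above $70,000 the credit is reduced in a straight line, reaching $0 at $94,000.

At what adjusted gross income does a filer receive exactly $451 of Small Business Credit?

$451 is 451/3,280 of the full $3,280, so 2,829/3,280 of the $24,000 range has been used: income = $70,000 + $24,000 × 2,829/3,280 = $90,700.

$90,700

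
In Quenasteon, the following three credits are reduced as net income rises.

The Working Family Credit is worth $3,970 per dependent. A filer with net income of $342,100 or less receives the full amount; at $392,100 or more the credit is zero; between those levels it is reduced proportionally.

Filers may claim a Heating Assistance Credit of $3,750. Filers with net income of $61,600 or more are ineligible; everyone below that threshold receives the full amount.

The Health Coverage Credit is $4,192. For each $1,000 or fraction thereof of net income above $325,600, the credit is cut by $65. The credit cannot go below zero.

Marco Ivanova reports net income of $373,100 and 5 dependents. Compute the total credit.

Working Family Credit: base = 5 × $3,970 = $19,850. $373,100 is $31,000 into a $50,000 phase-out range, leaving 19,000/50,000 of the credit: $19,850 × 19,000/50,000 = $7,543.
Heating Assistance Credit: $373,100 meets or exceeds the $61,600 cutoff, so the credit is $0.
Health Coverage Credit: income exceeds $325,600 by $47,500, which is 48 full-or-partial $1,000 increments; reduction = 48 × $65 = $3,120, leaving $1,072.
Total: $7,543 + $0 + $1,072 = $8,615.

$8,615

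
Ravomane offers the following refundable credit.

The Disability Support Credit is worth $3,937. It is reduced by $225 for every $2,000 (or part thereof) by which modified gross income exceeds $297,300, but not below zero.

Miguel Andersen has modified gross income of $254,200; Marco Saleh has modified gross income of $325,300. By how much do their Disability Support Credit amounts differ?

Miguel ($254,200): Disability Support Credit: $254,200 is at or below the $297,300 threshold, so the full $3,937 applies.
Marco ($325,300): Disability Support Credit: income exceeds $297,300 by $28,000, which is 14 full-or-partial $2,000 increments; reduction = 14 × $225 = $3,150, leaving $787.
Difference: |$3,937 − $787| = $3,150.

$3,150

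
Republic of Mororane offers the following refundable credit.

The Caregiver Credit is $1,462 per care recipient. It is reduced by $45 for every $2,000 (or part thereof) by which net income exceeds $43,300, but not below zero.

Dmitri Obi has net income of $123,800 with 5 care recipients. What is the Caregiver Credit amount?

Caregiver Credit: base = 5 × $1,462 = $7,310. income exceeds $43,300 by $80,500, which is 41 full-or-partial $2,000 increments; reduction = 41 × $45 = $1,845, leaving $5,465.

$5,465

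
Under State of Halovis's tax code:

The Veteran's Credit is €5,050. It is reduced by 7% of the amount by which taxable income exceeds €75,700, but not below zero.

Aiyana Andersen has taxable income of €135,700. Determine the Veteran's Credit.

Veteran's Credit: 7% of the €60,000 excess over €75,700 is €4,200; credit = €5,050 − €4,200 = €850.

€850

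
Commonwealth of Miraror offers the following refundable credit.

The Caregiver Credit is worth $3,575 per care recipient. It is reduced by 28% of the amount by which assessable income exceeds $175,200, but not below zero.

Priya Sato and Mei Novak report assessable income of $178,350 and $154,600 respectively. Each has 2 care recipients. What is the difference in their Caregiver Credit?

Priya ($178,350): Caregiver Credit: base = 2 × $3,575 = $7,150. 28% of the $3,150 excess over $175,200 is $882; credit = $7,150 − $882 = $6,268.
Mei ($154,600): Caregiver Credit: base = 2 × $3,575 = $7,150. $154,600 is at or below the $175,200 threshold, so the full $7,150 applies.
Difference: |$6,268 − $7,150| = $882.

$882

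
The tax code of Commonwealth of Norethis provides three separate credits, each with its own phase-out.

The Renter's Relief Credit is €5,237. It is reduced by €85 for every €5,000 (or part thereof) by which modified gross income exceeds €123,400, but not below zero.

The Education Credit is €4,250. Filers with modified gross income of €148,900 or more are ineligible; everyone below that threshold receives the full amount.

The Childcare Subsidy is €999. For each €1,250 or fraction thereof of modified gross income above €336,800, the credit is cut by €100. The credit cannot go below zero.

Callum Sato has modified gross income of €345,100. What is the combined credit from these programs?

€1,711

Renter's Relief Credit: income exceeds €123,400 by €221,700, which is 45 full-or-partial €5,000 increments; reduction = 45 × €85 = €3,825, leaving €1,412.
Education Credit: €345,100 meets or exceeds the €148,900 cutoff, so the credit is €0.
Childcare Subsidy: income exceeds €336,800 by €8,300, which is 7 full-or-partial €1,250 increments; reduction = 7 × €100 = €700, leaving €299.
Total: €1,412 + €0 + €299 = €1,711.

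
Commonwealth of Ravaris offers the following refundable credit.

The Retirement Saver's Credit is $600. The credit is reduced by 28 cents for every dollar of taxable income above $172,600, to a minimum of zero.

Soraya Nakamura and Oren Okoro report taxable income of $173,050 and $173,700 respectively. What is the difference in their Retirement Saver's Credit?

Soraya ($173,050): Retirement Saver's Credit: 28% of the $450 excess over $172,600 is $126; credit = $600 − $126 = $474.
Oren ($173,700): Retirement Saver's Credit: 28% of the $1,100 excess over $172,600 is $308; credit = $600 − $308 = $292.
Difference: |$474 − $292| = $182.

$182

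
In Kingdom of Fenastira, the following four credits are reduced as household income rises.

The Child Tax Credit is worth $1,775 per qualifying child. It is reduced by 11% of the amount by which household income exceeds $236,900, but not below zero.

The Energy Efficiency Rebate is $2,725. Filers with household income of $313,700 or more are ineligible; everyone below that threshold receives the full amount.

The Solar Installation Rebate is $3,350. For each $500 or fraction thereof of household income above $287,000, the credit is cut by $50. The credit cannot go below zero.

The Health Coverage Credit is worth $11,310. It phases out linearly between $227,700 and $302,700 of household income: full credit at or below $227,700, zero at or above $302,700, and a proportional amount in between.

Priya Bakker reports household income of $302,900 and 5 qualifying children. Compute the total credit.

Child Tax Credit: base = 5 × $1,775 = $8,875. 11% of the $66,000 excess over $236,900 is $7,260; credit = $8,875 − $7,260 = $1,615.
Energy Efficiency Rebate: $302,900 is below the $313,700 cutoff, so the full $2,725 applies.
Solar Installation Rebate: income exceeds $287,000 by $15,900, which is 32 full-or-partial $500 increments; reduction = 32 × $50 = $1,600, leaving $1,750.
Health Coverage Credit: $302,900 is at or above $302,700, so the credit is $0.
Total: $1,615 + $2,725 + $1,750 + $0 = $6,090.

$6,090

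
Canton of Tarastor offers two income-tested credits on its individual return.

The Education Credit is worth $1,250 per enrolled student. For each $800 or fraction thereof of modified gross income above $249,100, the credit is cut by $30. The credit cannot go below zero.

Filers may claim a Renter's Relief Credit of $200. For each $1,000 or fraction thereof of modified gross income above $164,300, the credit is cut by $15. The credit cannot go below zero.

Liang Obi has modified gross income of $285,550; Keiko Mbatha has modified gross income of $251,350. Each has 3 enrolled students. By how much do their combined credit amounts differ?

$1,290

Liang ($285,550): Education Credit: base = 3 × $1,250 = $3,750. income exceeds $249,100 by $36,450, which is 46 full-or-partial $800 increments; reduction = 46 × $30 = $1,380, leaving $2,370. Renter's Relief Credit: income exceeds $164,300 by $121,250 → 122 increments × $15 = $1,830 ≥ base, so the credit is $0. total $2,370 + $0 = $2,370
Keiko ($251,350): Education Credit: base = 3 × $1,250 = $3,750. income exceeds $249,100 by $2,250, which is 3 full-or-partial $800 increments; reduction = 3 × $30 = $90, leaving $3,660. Renter's Relief Credit: income exceeds $164,300 by $87,050 → 88 increments × $15 = $1,320 ≥ base, so the credit is $0. total $3,660 + $0 = $3,660
Difference: |$2,370 − $3,660| = $1,290.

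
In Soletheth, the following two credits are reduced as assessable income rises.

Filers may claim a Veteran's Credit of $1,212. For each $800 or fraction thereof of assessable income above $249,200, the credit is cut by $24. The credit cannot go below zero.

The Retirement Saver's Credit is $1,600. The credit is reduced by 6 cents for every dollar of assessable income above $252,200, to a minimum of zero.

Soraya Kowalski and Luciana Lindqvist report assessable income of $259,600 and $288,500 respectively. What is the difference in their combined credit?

$2,044

Soraya ($259,600): Veteran's Credit: income exceeds $249,200 by $10,400, which is 13 full-or-partial $800 increments; reduction = 13 × $24 = $312, leaving $900. Retirement Saver's Credit: 6% of the $7,400 excess over $252,200 is $444; credit = $1,600 − $444 = $1,156. total $900 + $1,156 = $2,056
Luciana ($288,500): Veteran's Credit: income exceeds $249,200 by $39,300, which is 50 full-or-partial $800 increments; reduction = 50 × $24 = $1,200, leaving $12. Retirement Saver's Credit: 6% of the $36,300 excess over $252,200 is $2,178 ≥ base, so the credit is $0. total $12 + $0 = $12
Difference: |$2,056 − $12| = $2,044.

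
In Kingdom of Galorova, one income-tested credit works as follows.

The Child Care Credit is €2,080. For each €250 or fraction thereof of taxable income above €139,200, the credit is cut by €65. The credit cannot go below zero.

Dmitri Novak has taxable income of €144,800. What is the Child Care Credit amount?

Child Care Credit: income exceeds €139,200 by €5,600, which is 23 full-or-partial €250 increments; reduction = 23 × €65 = €1,495, leaving €585.

€585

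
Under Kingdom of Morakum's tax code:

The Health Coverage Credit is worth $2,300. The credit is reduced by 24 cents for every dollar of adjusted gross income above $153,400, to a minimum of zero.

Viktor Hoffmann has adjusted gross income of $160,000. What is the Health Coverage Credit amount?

$716

Health Coverage Credit: 24% of the $6,600 excess over $153,400 is $1,584; credit = $2,300 − $1,584 = $716.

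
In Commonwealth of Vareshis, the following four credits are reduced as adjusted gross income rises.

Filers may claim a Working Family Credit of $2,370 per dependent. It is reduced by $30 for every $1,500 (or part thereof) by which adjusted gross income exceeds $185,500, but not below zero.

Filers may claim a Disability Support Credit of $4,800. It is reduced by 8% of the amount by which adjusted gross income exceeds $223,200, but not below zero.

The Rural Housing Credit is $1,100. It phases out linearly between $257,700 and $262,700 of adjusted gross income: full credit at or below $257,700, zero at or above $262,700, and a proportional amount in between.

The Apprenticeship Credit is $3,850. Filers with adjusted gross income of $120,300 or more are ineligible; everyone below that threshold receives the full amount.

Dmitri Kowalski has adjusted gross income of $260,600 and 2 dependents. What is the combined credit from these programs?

Working Family Credit: base = 2 × $2,370 = $4,740. income exceeds $185,500 by $75,100, which is 51 full-or-partial $1,500 increments; reduction = 51 × $30 = $1,530, leaving $3,210.
Disability Support Credit: 8% of the $37,400 excess over $223,200 is $2,992; credit = $4,800 − $2,992 = $1,808.
Rural Housing Credit: $260,600 is $2,900 into a $5,000 phase-out range, leaving 2,100/5,000 of the credit: $1,100 × 2,100/5,000 = $462.
Apprenticeship Credit: $260,600 meets or exceeds the $120,300 cutoff, so the credit is $0.
Total: $3,210 + $1,808 + $462 + $0 = $5,480.

$5,480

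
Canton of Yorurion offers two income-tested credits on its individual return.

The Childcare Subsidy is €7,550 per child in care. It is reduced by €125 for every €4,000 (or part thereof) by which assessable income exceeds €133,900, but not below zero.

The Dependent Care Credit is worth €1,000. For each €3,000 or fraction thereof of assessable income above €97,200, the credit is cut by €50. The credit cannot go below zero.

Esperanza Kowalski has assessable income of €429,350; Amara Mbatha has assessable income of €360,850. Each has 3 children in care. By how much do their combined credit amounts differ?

Esperanza (€429,350): Childcare Subsidy: base = 3 × €7,550 = €22,650. income exceeds €133,900 by €295,450, which is 74 full-or-partial €4,000 increments; reduction = 74 × €125 = €9,250, leaving €13,400. Dependent Care Credit: income exceeds €97,200 by €332,150 → 111 increments × €50 = €5,550 ≥ base, so the credit is €0. total €13,400 + €0 = €13,400
Amara (€360,850): Childcare Subsidy: base = 3 × €7,550 = €22,650. income exceeds €133,900 by €226,950, which is 57 full-or-partial €4,000 increments; reduction = 57 × €125 = €7,125, leaving €15,525. Dependent Care Credit: income exceeds €97,200 by €263,650 → 88 increments × €50 = €4,400 ≥ base, so the credit is €0. total €15,525 + €0 = €15,525
Difference: |€13,400 − €15,525| = €2,125.

€2,125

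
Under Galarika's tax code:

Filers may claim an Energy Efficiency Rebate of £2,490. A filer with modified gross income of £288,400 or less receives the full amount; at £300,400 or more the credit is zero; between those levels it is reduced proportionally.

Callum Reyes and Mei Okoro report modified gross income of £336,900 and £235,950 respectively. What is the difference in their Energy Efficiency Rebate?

£2,490

Callum (£336,900): Energy Efficiency Rebate: £336,900 is at or above £300,400, so the credit is £0.
Mei (£235,950): Energy Efficiency Rebate: £235,950 is at or below the £288,400 threshold, so the full £2,490 applies.
Difference: |£0 − £2,490| = £2,490.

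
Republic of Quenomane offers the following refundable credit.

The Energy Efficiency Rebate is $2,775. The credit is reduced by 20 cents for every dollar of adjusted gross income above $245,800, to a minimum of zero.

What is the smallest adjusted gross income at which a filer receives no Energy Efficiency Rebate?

$259,675

The credit falls by 20% of each dollar above $245,800, so it reaches zero when the excess is $2,775 / 20% = $13,875: income = $245,800 + $13,875 = $259,675.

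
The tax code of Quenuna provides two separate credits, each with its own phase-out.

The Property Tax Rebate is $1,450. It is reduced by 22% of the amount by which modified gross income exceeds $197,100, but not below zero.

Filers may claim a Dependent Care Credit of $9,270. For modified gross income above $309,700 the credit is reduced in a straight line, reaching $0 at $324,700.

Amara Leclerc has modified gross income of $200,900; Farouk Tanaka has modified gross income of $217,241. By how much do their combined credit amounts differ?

Amara ($200,900): Property Tax Rebate: 22% of the $3,800 excess over $197,100 is $836; credit = $1,450 − $836 = $614. Dependent Care Credit: $200,900 is at or below the $309,700 threshold, so the full $9,270 applies. total $614 + $9,270 = $9,884
Farouk ($217,241): Property Tax Rebate: 22% of the $20,141 excess over $197,100 is $4,431.02 ≥ base, so the credit is $0. Dependent Care Credit: $217,241 is at or below the $309,700 threshold, so the full $9,270 applies. total $0 + $9,270 = $9,270
Difference: |$9,884 − $9,270| = $614.

$614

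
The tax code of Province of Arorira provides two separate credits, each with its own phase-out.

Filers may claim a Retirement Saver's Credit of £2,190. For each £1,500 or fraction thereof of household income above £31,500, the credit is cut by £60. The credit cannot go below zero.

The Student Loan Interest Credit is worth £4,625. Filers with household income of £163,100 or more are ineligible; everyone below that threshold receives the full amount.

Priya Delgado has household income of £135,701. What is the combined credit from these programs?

£4,625

Retirement Saver's Credit: income exceeds £31,500 by £104,201 → 70 increments × £60 = £4,200 ≥ base, so the credit is £0.
Student Loan Interest Credit: £135,701 is below the £163,100 cutoff, so the full £4,625 applies.
Total: £0 + £4,625 = £4,625.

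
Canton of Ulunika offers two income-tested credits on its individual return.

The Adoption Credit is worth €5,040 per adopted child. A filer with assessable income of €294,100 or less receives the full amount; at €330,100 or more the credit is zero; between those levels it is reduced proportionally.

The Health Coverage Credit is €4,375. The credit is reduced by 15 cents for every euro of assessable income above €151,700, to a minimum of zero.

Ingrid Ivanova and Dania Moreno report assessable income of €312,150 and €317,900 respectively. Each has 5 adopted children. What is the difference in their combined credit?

Ingrid (€312,150): Adoption Credit: base = 5 × €5,040 = €25,200. €312,150 is €18,050 into a €36,000 phase-out range, leaving 17,950/36,000 of the credit: €25,200 × 17,950/36,000 = €12,565. Health Coverage Credit: 15% of the €160,450 excess over €151,700 is €24,067.50 ≥ base, so the credit is €0. total €12,565 + €0 = €12,565
Dania (€317,900): Adoption Credit: base = 5 × €5,040 = €25,200. €317,900 is €23,800 into a €36,000 phase-out range, leaving 12,200/36,000 of the credit: €25,200 × 12,200/36,000 = €8,540. Health Coverage Credit: 15% of the €166,200 excess over €151,700 is €24,930 ≥ base, so the credit is €0. total €8,540 + €0 = €8,540
Difference: |€12,565 − €8,540| = €4,025.

€4,025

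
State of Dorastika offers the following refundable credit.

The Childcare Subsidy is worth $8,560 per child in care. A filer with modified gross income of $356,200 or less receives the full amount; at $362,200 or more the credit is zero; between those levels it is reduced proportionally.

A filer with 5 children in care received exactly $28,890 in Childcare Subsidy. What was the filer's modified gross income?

$358,150

Full credit = 5 × $8,560 = $42,800.
$28,890 is 28,890/42,800 of the full $42,800, so 13,910/42,800 of the $6,000 range has been used: income = $356,200 + $6,000 × 13,910/42,800 = $358,150.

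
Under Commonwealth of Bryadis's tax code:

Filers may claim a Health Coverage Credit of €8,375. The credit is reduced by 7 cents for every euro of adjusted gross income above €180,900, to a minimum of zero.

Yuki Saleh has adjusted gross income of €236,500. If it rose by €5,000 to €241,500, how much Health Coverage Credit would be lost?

€350

At €236,500 — 7% of the €55,600 excess over €180,900 is €3,892; credit = €8,375 − €3,892 = €4,483.
At €241,500 — 7% of the €60,600 excess over €180,900 is €4,242; credit = €8,375 − €4,242 = €4,133.
Lost: €4,483 − €4,133 = €350.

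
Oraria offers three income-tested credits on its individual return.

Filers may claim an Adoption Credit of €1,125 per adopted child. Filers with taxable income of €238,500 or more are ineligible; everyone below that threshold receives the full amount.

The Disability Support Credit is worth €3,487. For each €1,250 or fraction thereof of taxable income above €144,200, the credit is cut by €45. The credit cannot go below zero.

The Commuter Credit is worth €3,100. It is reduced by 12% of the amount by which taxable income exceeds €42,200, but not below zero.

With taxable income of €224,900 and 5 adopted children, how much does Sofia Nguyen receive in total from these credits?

€6,187

Adoption Credit: base = 5 × €1,125 = €5,625. €224,900 is below the €238,500 cutoff, so the full €5,625 applies.
Disability Support Credit: income exceeds €144,200 by €80,700, which is 65 full-or-partial €1,250 increments; reduction = 65 × €45 = €2,925, leaving €562.
Commuter Credit: 12% of the €182,700 excess over €42,200 is €21,924 ≥ base, so the credit is €0.
Total: €5,625 + €562 + €0 = €6,187.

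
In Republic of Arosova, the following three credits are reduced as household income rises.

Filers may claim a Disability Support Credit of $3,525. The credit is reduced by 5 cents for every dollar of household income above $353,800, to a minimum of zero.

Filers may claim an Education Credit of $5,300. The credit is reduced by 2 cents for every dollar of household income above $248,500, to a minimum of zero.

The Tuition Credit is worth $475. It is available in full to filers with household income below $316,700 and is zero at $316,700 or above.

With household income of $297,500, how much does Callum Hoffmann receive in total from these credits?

Disability Support Credit: $297,500 is at or below the $353,800 threshold, so the full $3,525 applies.
Education Credit: 2% of the $49,000 excess over $248,500 is $980; credit = $5,300 − $980 = $4,320.
Tuition Credit: $297,500 is below the $316,700 cutoff, so the full $475 applies.
Total: $3,525 + $4,320 + $475 = $8,320.

$8,320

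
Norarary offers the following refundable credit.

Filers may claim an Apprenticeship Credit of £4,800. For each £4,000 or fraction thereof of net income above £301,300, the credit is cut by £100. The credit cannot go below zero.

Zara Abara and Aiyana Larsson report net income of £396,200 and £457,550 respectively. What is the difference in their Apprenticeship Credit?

£1,600

Zara (£396,200): Apprenticeship Credit: income exceeds £301,300 by £94,900, which is 24 full-or-partial £4,000 increments; reduction = 24 × £100 = £2,400, leaving £2,400.
Aiyana (£457,550): Apprenticeship Credit: income exceeds £301,300 by £156,250, which is 40 full-or-partial £4,000 increments; reduction = 40 × £100 = £4,000, leaving £800.
Difference: |£2,400 − £800| = £1,600.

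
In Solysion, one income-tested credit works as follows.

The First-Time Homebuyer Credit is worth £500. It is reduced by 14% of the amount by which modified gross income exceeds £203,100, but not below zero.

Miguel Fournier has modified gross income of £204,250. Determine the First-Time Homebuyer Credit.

£339

First-Time Homebuyer Credit: 14% of the £1,150 excess over £203,100 is £161; credit = £500 − £161 = £339.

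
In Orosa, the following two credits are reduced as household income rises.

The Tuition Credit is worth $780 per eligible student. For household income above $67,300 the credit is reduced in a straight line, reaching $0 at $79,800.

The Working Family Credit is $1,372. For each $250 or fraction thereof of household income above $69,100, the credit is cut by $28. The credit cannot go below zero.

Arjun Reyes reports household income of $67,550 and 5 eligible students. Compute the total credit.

Tuition Credit: base = 5 × $780 = $3,900. $67,550 is $250 into a $12,500 phase-out range, leaving 12,250/12,500 of the credit: $3,900 × 12,250/12,500 = $3,822.
Working Family Credit: $67,550 is at or below the $69,100 threshold, so the full $1,372 applies.
Total: $3,822 + $1,372 = $5,194.

$5,194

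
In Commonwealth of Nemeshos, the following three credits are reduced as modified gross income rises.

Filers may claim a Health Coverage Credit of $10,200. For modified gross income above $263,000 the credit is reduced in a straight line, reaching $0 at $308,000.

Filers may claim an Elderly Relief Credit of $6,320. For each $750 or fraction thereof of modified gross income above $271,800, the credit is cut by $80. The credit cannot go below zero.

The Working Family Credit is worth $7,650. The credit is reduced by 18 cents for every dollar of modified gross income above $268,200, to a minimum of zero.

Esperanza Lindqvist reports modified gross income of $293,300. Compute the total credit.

Health Coverage Credit: $293,300 is $30,300 into a $45,000 phase-out range, leaving 14,700/45,000 of the credit: $10,200 × 14,700/45,000 = $3,332.
Elderly Relief Credit: income exceeds $271,800 by $21,500, which is 29 full-or-partial $750 increments; reduction = 29 × $80 = $2,320, leaving $4,000.
Working Family Credit: 18% of the $25,100 excess over $268,200 is $4,518; credit = $7,650 − $4,518 = $3,132.
Total: $3,332 + $4,000 + $3,132 = $10,464.

$10,464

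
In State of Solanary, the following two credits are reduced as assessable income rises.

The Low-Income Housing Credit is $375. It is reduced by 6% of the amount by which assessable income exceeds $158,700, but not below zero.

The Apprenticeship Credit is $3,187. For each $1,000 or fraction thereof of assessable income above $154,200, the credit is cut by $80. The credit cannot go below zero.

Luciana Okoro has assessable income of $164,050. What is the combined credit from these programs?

$2,441

Low-Income Housing Credit: 6% of the $5,350 excess over $158,700 is $321; credit = $375 − $321 = $54.
Apprenticeship Credit: income exceeds $154,200 by $9,850, which is 10 full-or-partial $1,000 increments; reduction = 10 × $80 = $800, leaving $2,387.
Total: $54 + $2,387 = $2,441.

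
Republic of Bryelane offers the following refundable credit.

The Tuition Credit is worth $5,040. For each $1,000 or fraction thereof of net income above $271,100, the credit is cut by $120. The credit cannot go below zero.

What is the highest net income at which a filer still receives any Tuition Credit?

$312,100

After 41 increments the reduction is 41 × $120 = $4,920, leaving $120; one more increment wipes it out. Increment 41 ends at excess 41 × $1,000 = $41,000, so the highest qualifying income is $271,100 + $41,000 = $312,100.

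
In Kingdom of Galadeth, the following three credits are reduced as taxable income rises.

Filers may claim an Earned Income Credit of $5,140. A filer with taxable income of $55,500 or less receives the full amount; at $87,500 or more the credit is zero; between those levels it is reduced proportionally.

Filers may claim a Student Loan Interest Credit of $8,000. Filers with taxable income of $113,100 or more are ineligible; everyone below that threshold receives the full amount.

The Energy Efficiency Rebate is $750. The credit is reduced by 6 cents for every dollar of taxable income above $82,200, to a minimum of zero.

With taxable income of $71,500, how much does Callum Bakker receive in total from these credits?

$11,320

Earned Income Credit: $71,500 is $16,000 into a $32,000 phase-out range, leaving 16,000/32,000 of the credit: $5,140 × 16,000/32,000 = $2,570.
Student Loan Interest Credit: $71,500 is below the $113,100 cutoff, so the full $8,000 applies.
Energy Efficiency Rebate: $71,500 is at or below the $82,200 threshold, so the full $750 applies.
Total: $2,570 + $8,000 + $750 = $11,320.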